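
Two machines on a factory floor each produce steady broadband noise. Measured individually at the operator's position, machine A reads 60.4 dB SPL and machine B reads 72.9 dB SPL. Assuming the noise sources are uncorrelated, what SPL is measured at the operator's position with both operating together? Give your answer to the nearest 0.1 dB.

73.1 dB SPL

Incoherent sources sum as intensities:
L_total = 10·log₁₀(10^(60.4/10) + 10^(72.9/10)) = 10·log₁₀(20590000) = 73.1 dB SPL.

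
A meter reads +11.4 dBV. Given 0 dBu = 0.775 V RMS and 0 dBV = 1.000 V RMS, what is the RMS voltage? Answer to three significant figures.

V = 1.000 V × 10^(+11.4/20).
= 1.000 × 3.715 = 3.72 V.

3.72 V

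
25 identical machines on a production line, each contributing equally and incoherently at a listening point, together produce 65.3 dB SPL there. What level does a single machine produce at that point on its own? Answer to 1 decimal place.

25 equal incoherent sources add 10·log₁₀(25) = 13.98 dB over one source.
L_one = 65.3 − 13.98 = 51.3 dB SPL.

51.3 dB SPL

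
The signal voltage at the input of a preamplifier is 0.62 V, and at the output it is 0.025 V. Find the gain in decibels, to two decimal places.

Voltage ratio → dB uses the 20·log₁₀ form:
20·log₁₀(0.025/0.62) = 20·log₁₀(0.04032) = -27.89 dB.

-27.89 dB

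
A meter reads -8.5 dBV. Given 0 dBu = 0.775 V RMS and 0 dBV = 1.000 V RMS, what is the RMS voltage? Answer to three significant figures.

V = 1.000 V × 10^(-8.5/20).
= 1.000 × 0.3758 = 0.376 V.

0.376 V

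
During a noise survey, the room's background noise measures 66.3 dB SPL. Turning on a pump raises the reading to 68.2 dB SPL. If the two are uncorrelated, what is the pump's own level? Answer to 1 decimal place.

Remove the background by subtracting linear intensities:
L_src = 10·log₁₀(10^(68.2/10) − 10^(66.3/10)) = 10·log₁₀(2341000) = 63.7 dB SPL.

63.7 dB SPL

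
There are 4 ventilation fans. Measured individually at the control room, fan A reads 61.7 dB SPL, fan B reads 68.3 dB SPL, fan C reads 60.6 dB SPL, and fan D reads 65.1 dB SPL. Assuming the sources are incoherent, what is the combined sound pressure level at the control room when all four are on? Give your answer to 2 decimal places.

71.01 dB SPL

Uncorrelated sources add in intensity (power), not in dB.
L_total = 10·log₁₀(10^(61.7/10) + 10^(68.3/10) + 10^(60.6/10) + 10^(65.1/10)) = 10·log₁₀(12620000) = 71.01 dB SPL.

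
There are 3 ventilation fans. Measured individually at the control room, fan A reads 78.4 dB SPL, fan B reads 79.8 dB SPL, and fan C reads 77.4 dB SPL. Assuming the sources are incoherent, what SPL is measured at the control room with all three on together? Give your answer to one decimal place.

Uncorrelated sources add in intensity (power), not in dB.
L_total = 10·log₁₀(10^(78.4/10) + 10^(79.8/10) + 10^(77.4/10)) = 10·log₁₀(219600000) = 83.4 dB SPL.

83.4 dB SPL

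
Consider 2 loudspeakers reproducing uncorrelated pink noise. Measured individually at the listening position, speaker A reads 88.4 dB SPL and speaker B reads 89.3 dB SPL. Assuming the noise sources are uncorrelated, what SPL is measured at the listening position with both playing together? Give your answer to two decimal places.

91.88 dB SPL

Add the sources as powers (linear), then convert back to dB:
L_total = 10·log₁₀(10^(88.4/10) + 10^(89.3/10)) = 10·log₁₀(1543000000) = 91.88 dB SPL.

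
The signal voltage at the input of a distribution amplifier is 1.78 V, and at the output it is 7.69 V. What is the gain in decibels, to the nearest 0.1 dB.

Voltage is an amplitude quantity, so gain = 20·log₁₀(V_out/V_in).
20·log₁₀(7.69/1.78) = 20·log₁₀(4.320) = 12.7 dB.

12.7 dB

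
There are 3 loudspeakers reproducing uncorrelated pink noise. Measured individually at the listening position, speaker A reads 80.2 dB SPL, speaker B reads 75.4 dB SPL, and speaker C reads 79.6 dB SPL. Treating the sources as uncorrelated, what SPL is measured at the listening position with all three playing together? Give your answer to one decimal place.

Incoherent sources sum as intensities:
L_total = 10·log₁₀(10^(80.2/10) + 10^(75.4/10) + 10^(79.6/10)) = 10·log₁₀(230600000) = 83.6 dB SPL.

83.6 dB SPL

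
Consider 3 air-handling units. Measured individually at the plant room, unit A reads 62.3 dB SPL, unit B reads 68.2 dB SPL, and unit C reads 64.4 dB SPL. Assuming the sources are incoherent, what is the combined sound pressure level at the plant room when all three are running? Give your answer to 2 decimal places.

Add the sources as powers (linear), then convert back to dB:
L_total = 10·log₁₀(10^(62.3/10) + 10^(68.2/10) + 10^(64.4/10)) = 10·log₁₀(11060000) = 70.44 dB SPL.

70.44 dB SPL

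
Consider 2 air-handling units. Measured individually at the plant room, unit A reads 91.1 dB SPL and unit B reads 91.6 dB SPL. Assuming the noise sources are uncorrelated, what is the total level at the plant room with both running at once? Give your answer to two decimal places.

Uncorrelated sources add in intensity (power), not in dB.
L_total = 10·log₁₀(10^(91.1/10) + 10^(91.6/10)) = 10·log₁₀(2734000000) = 94.37 dB SPL.

94.37 dB SPL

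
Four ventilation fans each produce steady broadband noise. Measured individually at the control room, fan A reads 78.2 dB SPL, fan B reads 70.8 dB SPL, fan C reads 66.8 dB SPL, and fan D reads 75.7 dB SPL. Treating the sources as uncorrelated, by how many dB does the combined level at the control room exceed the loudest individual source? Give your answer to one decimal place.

2.6 dB

Add the sources as powers (linear), then convert back to dB:
L_total = 10·log₁₀(10^(78.2/10) + 10^(70.8/10) + 10^(66.8/10) + 10^(75.7/10)) = 80.79 dB SPL.
Excess over the loudest (78.2 dB): 80.79 − 78.2 = 2.6 dB.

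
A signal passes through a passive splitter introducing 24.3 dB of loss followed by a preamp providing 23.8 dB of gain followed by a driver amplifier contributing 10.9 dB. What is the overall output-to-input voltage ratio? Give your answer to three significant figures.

3.31

Net gain = (−24.3) + 23.8 + 10.9 = 10.4 dB.
Voltage ratio = 10^(10.4/20) = 3.31.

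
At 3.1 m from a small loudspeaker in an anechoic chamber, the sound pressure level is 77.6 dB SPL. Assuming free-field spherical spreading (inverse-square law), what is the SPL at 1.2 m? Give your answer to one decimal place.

Inverse-square spreading gives ΔL = −20·log₁₀(d₂/d₁).
ΔL = −20·log₁₀(1.2/3.1) = 8.24 dB, so L₂ = 77.6 + (8.24) = 85.8 dB SPL.

85.8 dB SPL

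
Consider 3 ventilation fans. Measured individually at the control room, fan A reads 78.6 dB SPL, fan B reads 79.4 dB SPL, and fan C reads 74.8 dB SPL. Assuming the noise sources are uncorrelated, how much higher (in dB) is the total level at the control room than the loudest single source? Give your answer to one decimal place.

Incoherent sources sum as intensities:
L_total = 10·log₁₀(10^(78.6/10) + 10^(79.4/10) + 10^(74.8/10)) = 82.78 dB SPL.
Excess over the loudest (79.4 dB): 82.78 − 79.4 = 3.4 dB.

3.4 dB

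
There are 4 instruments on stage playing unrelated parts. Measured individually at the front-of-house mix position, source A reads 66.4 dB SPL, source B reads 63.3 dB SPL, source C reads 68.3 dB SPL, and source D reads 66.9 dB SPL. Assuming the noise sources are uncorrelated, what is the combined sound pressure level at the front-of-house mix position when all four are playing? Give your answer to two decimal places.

72.59 dB SPL

Add the sources as powers (linear), then convert back to dB:
L_total = 10·log₁₀(10^(66.4/10) + 10^(63.3/10) + 10^(68.3/10) + 10^(66.9/10)) = 10·log₁₀(18160000) = 72.59 dB SPL.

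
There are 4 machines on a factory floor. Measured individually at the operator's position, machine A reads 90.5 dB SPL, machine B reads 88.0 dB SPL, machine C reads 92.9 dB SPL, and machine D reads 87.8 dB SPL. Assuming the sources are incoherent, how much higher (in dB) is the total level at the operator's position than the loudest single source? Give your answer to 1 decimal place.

Incoherent sources sum as intensities:
L_total = 10·log₁₀(10^(90.5/10) + 10^(88.0/10) + 10^(92.9/10) + 10^(87.8/10)) = 96.34 dB SPL.
Excess over the loudest (92.9 dB): 96.34 − 92.9 = 3.4 dB.

3.4 dB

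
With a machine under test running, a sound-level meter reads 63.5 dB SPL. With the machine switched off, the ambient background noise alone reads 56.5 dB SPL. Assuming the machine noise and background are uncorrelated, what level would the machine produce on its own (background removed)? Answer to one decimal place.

Remove the background by subtracting linear intensities:
L_src = 10·log₁₀(10^(63.5/10) − 10^(56.5/10)) = 10·log₁₀(1792000) = 62.5 dB SPL.

62.5 dB SPL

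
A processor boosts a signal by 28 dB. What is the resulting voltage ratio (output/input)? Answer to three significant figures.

25.1

Voltage ratio = 10^(dB/20).
10^(28/20) = 10^(1.400) = 25.1.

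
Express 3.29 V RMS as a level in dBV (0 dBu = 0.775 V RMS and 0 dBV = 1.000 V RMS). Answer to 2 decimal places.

dBV = 20·log₁₀(V / 1.000 V).
20·log₁₀(3.29/1.000) = +10.34 dBV.

+10.34 dBV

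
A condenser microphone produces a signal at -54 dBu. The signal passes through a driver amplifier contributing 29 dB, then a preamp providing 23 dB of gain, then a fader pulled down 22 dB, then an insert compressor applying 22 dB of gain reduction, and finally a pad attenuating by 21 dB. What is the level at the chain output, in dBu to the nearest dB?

-67 dBu

Gain stages sum in dB:
-54 + 29 + 23 − 22 − 22 − 21 = -67 dBu.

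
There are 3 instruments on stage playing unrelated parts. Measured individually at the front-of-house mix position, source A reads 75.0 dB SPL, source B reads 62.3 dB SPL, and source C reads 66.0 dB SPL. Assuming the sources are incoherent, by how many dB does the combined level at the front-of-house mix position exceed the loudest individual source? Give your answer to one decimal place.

0.7 dB

Add the sources as powers (linear), then convert back to dB:
L_total = 10·log₁₀(10^(75.0/10) + 10^(62.3/10) + 10^(66.0/10)) = 75.72 dB SPL.
Excess over the loudest (75.0 dB): 75.72 − 75.0 = 0.7 dB.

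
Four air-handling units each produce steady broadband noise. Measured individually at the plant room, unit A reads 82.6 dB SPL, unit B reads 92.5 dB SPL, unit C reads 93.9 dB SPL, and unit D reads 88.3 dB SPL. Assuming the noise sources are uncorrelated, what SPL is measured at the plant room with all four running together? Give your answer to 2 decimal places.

97.07 dB SPL

Uncorrelated sources add in intensity (power), not in dB.
L_total = 10·log₁₀(10^(82.6/10) + 10^(92.5/10) + 10^(93.9/10) + 10^(88.3/10)) = 10·log₁₀(5091000000) = 97.07 dB SPL.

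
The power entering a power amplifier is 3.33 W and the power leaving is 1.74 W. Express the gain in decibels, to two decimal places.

Power is a power quantity, so gain = 10·log₁₀(P_out/P_in).
10·log₁₀(1.74/3.33) = 10·log₁₀(0.5225) = -2.82 dB.

-2.82 dB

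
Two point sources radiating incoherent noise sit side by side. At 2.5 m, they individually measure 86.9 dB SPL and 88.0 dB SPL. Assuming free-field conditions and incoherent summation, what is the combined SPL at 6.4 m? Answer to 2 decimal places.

82.33 dB SPL

Combined at 2.5 m: 10·log₁₀(10^(86.9/10)+10^(88.0/10)) = 90.495 dB SPL.
Then apply −20·log₁₀(6.4/2.5) = -8.165 dB → 82.33 dB SPL.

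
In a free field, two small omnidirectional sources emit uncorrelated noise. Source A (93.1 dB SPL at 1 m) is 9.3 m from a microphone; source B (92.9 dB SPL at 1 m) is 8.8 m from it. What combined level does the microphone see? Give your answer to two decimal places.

76.88 dB SPL

At the listener: L_A = 93.1 − 20·log₁₀(9.3) = 73.730 dB; L_B = 92.9 − 20·log₁₀(8.8) = 74.010 dB.
Combined: 10·log₁₀(10^(73.730/10)+10^(74.010/10)) = 76.88 dB SPL.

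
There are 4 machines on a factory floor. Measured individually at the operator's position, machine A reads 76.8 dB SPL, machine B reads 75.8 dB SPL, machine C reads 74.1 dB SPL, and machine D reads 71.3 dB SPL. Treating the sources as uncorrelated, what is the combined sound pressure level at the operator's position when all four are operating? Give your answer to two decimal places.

Add the sources as powers (linear), then convert back to dB:
L_total = 10·log₁₀(10^(76.8/10) + 10^(75.8/10) + 10^(74.1/10) + 10^(71.3/10)) = 10·log₁₀(125100000) = 80.97 dB SPL.

80.97 dB SPL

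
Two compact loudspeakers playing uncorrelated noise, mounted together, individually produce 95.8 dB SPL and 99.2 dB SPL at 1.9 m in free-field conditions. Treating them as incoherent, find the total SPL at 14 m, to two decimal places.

83.49 dB SPL

Combined at 1.9 m: 10·log₁₀(10^(95.8/10)+10^(99.2/10)) = 100.835 dB SPL.
Then apply −20·log₁₀(14/1.9) = -17.347 dB → 83.49 dB SPL.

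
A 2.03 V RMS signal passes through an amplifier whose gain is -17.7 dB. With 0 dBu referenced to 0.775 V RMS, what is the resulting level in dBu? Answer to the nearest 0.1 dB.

-9.3 dBu

Input level: 20·log₁₀(2.03/0.775) = 8.36 dBu.
Output: 8.36 − 17.7 = -9.3 dBu.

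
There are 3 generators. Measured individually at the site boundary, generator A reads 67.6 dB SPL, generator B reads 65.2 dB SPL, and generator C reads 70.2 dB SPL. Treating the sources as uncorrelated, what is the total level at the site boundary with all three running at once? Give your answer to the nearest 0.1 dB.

Uncorrelated sources add in intensity (power), not in dB.
L_total = 10·log₁₀(10^(67.6/10) + 10^(65.2/10) + 10^(70.2/10)) = 10·log₁₀(19540000) = 72.9 dB SPL.

72.9 dB SPL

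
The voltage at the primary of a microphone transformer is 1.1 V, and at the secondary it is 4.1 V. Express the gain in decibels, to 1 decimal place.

11.4 dB

For a voltage ratio, dB = 20·log₁₀(V₂/V₁).
20·log₁₀(4.1/1.1) = 20·log₁₀(3.727) = 11.4 dB.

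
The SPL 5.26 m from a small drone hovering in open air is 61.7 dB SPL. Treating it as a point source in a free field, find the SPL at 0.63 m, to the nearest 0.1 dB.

Free-field point source: level drops by 20·log₁₀ of the distance ratio.
ΔL = −20·log₁₀(0.63/5.26) = 18.43 dB, so L₂ = 61.7 + (18.43) = 80.1 dB SPL.

80.1 dB SPL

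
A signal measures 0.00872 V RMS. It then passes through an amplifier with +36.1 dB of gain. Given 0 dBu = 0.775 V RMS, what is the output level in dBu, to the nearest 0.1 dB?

-2.9 dBu

Input level: 20·log₁₀(0.00872/0.775) = -38.98 dBu.
Output: -38.98 + 36.1 = -2.9 dBu.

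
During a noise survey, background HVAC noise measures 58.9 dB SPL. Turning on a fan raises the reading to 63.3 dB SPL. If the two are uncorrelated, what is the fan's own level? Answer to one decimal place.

61.3 dB SPL

Subtract intensities: L_src = 10·log₁₀(10^(L_total/10) − 10^(L_bg/10)).
L_src = 10·log₁₀(10^(63.3/10) − 10^(58.9/10)) = 10·log₁₀(1362000) = 61.3 dB SPL.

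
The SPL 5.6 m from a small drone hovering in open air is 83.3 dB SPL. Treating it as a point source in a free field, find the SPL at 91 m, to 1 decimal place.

Inverse-square spreading gives ΔL = −20·log₁₀(d₂/d₁).
ΔL = −20·log₁₀(91/5.6) = -24.22 dB, so L₂ = 83.3 + (-24.22) = 59.1 dB SPL.

59.1 dB SPL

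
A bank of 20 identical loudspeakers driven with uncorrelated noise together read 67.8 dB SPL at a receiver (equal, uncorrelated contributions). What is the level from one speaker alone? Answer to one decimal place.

20 equal incoherent sources add 10·log₁₀(20) = 13.01 dB over one source.
L_one = 67.8 − 13.01 = 54.8 dB SPL.

54.8 dB SPL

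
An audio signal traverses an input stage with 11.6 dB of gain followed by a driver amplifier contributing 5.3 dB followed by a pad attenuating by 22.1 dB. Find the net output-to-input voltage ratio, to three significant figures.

0.550

Net gain = 11.6 + 5.3 + (−22.1) = -5.2 dB.
Voltage ratio = 10^(-5.2/20) = 0.550.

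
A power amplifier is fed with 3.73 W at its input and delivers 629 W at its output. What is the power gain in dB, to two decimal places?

22.27 dB

For a power ratio, dB = 10·log₁₀(P₂/P₁).
10·log₁₀(629/3.73) = 10·log₁₀(168.6) = 22.27 dB.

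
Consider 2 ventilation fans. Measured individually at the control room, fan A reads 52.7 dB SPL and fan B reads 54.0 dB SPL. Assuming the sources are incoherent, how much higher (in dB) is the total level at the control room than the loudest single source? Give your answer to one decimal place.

Uncorrelated sources add in intensity (power), not in dB.
L_total = 10·log₁₀(10^(52.7/10) + 10^(54.0/10)) = 56.41 dB SPL.
Excess over the loudest (54.0 dB): 56.41 − 54.0 = 2.4 dB.

2.4 dB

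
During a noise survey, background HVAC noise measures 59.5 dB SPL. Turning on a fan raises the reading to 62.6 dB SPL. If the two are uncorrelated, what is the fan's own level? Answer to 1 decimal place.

59.7 dB SPL

Subtract intensities: L_src = 10·log₁₀(10^(L_total/10) − 10^(L_bg/10)).
L_src = 10·log₁₀(10^(62.6/10) − 10^(59.5/10)) = 10·log₁₀(928400) = 59.7 dB SPL.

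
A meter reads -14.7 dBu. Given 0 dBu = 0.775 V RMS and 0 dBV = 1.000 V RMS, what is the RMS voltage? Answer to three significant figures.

0.143 V

V = 0.775 V × 10^(-14.7/20).
= 0.775 × 0.1841 = 0.143 V.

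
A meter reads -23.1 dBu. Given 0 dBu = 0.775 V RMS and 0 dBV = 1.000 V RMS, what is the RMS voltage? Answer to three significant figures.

V = 0.775 V × 10^(-23.1/20).
= 0.775 × 0.06998 = 0.0542 V.

0.0542 V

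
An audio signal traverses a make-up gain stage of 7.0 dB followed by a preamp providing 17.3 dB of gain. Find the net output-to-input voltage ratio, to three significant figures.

16.4

Net gain = 7.0 + 17.3 = 24.3 dB.
Voltage ratio = 10^(24.3/20) = 16.4.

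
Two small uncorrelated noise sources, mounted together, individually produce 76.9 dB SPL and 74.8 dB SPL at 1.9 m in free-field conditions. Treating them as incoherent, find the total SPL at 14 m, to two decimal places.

61.64 dB SPL

Combined at 1.9 m: 10·log₁₀(10^(76.9/10)+10^(74.8/10)) = 78.986 dB SPL.
Then apply −20·log₁₀(14/1.9) = -17.347 dB → 61.64 dB SPL.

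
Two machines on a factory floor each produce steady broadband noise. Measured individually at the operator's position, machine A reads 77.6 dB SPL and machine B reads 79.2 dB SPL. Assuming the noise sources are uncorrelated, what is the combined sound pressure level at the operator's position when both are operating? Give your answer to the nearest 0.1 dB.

Add the sources as powers (linear), then convert back to dB:
L_total = 10·log₁₀(10^(77.6/10) + 10^(79.2/10)) = 10·log₁₀(140700000) = 81.5 dB SPL.

81.5 dB SPL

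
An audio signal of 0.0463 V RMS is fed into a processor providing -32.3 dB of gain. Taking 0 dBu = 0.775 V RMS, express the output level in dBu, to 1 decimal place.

-56.8 dBu

Input level: 20·log₁₀(0.0463/0.775) = -24.47 dBu.
Output: -24.47 − 32.3 = -56.8 dBu.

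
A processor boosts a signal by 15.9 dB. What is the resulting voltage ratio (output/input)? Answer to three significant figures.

6.24

Voltage ratio = 10^(dB/20).
10^(15.9/20) = 10^(0.7950) = 6.24.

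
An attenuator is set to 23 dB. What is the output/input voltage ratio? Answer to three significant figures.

0.0708

Voltage ratio = 10^(dB/20).
10^(-23/20) = 10^(-1.150) = 0.0708.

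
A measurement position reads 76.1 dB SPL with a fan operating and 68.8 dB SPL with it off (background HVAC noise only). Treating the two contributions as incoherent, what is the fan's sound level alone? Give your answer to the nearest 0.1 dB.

75.2 dB SPL

Background correction is a power subtraction:
L_src = 10·log₁₀(10^(76.1/10) − 10^(68.8/10)) = 10·log₁₀(33150000) = 75.2 dB SPL.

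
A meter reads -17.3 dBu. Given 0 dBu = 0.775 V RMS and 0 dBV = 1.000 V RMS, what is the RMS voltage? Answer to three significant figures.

0.106 V

V = 0.775 V × 10^(-17.3/20).
= 0.775 × 0.1365 = 0.106 V.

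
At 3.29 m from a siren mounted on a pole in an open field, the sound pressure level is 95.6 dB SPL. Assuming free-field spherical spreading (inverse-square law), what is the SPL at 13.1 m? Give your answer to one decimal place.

For a point source in a free field, ΔL = −20·log₁₀(d₂/d₁).
ΔL = −20·log₁₀(13.1/3.29) = -12.00 dB, so L₂ = 95.6 + (-12.00) = 83.6 dB SPL.

83.6 dB SPL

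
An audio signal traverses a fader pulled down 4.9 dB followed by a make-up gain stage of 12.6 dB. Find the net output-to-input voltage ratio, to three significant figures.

Net gain = (−4.9) + 12.6 = 7.7 dB.
Voltage ratio = 10^(7.7/20) = 2.43.

2.43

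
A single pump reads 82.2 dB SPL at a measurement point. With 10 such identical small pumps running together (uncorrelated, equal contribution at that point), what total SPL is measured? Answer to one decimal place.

10 equal incoherent sources raise the level by 10·log₁₀(10) = 10.00 dB.
L_total = 82.2 + 10.00 = 92.2 dB SPL.

92.2 dB SPL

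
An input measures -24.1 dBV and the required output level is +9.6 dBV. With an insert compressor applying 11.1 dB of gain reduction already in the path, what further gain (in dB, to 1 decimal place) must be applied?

The required make-up gain is the shortfall in the dB sum.
G = +9.6 − (-24.1) + 11.1 = 44.8 dB.

44.8 dB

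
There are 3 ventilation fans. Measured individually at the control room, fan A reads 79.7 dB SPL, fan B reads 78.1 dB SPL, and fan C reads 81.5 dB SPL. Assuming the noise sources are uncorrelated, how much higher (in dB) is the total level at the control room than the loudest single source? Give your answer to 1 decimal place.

3.3 dB

Incoherent sources sum as intensities:
L_total = 10·log₁₀(10^(79.7/10) + 10^(78.1/10) + 10^(81.5/10)) = 84.76 dB SPL.
Excess over the loudest (81.5 dB): 84.76 − 81.5 = 3.3 dB.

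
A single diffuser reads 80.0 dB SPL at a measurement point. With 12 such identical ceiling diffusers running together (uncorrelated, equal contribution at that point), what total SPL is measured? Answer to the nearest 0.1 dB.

90.8 dB SPL

12 equal incoherent sources raise the level by 10·log₁₀(12) = 10.79 dB.
L_total = 80.0 + 10.79 = 90.8 dB SPL.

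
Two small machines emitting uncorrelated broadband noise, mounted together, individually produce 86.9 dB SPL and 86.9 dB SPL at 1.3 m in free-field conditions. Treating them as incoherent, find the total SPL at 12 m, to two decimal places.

70.61 dB SPL

Combined at 1.3 m: 10·log₁₀(10^(86.9/10)+10^(86.9/10)) = 89.910 dB SPL.
Then apply −20·log₁₀(12/1.3) = -19.305 dB → 70.61 dB SPL.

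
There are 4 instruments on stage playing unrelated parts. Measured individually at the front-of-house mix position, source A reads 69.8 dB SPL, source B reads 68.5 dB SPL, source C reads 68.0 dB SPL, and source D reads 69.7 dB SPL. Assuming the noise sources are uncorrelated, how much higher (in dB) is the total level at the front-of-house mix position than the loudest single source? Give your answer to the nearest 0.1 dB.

Incoherent sources sum as intensities:
L_total = 10·log₁₀(10^(69.8/10) + 10^(68.5/10) + 10^(68.0/10) + 10^(69.7/10)) = 75.09 dB SPL.
Excess over the loudest (69.8 dB): 75.09 − 69.8 = 5.3 dB.

5.3 dB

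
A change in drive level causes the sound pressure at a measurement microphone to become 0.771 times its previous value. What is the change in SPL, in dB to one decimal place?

Sound pressure is an amplitude quantity: ΔL = 20·log₁₀(p₂/p₁).
20·log₁₀(0.771) = -2.3 dB.

-2.3 dB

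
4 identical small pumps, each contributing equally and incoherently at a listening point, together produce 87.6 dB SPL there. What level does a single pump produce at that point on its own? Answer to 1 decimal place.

4 equal incoherent sources add 10·log₁₀(4) = 6.02 dB over one source.
L_one = 87.6 − 6.02 = 81.6 dB SPL.

81.6 dB SPL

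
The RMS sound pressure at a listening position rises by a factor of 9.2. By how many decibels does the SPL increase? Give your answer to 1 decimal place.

19.3 dB

SPL change from a pressure ratio uses the 20·log₁₀ form:
20·log₁₀(9.2) = 19.3 dB.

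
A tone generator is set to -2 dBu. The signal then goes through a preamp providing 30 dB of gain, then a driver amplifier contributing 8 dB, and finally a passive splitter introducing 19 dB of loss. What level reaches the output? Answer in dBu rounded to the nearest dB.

+17 dBu

Cascaded gains and losses add directly in dB.
-2 + 30 + 8 − 19 = +17 dBu.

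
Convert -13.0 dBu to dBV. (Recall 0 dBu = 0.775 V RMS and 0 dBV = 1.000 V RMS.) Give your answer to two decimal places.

The offset between the scales is 20·log₁₀(0.775/1.000) = −2.214 dB.
So dBV = -13.0 − 2.214 = -15.21 dBV.

-15.21 dBV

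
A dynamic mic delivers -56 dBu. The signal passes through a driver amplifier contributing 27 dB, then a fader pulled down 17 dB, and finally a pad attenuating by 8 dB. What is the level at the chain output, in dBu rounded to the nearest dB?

-54 dBu

Gain stages sum in dB:
-56 + 27 − 17 − 8 = -54 dBu.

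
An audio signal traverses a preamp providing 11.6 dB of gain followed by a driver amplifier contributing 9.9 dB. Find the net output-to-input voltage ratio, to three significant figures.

Net gain = 11.6 + 9.9 = 21.5 dB.
Voltage ratio = 10^(21.5/20) = 11.9.

11.9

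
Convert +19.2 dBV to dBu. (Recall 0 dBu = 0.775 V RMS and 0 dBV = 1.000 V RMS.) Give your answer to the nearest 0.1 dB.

The offset between the scales is 20·log₁₀(0.775/1.000) = −2.214 dB.
So dBu = +19.2 + 2.214 = +21.4 dBu.

+21.4 dBu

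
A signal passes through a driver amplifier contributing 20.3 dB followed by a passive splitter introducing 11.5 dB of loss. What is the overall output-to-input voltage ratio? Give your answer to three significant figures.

Net gain = 20.3 + (−11.5) = 8.8 dB.
Voltage ratio = 10^(8.8/20) = 2.75.

2.75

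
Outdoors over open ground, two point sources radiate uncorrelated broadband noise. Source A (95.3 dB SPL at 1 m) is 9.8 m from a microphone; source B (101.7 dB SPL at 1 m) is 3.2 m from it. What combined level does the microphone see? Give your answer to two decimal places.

91.70 dB SPL

At the listener: L_A = 95.3 − 20·log₁₀(9.8) = 75.475 dB; L_B = 101.7 − 20·log₁₀(3.2) = 91.597 dB.
Combined: 10·log₁₀(10^(75.475/10)+10^(91.597/10)) = 91.70 dB SPL.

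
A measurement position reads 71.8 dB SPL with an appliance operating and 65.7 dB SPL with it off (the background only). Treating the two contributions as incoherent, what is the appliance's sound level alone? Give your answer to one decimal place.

70.6 dB SPL

Remove the background by subtracting linear intensities:
L_src = 10·log₁₀(10^(71.8/10) − 10^(65.7/10)) = 10·log₁₀(11420000) = 70.6 dB SPL.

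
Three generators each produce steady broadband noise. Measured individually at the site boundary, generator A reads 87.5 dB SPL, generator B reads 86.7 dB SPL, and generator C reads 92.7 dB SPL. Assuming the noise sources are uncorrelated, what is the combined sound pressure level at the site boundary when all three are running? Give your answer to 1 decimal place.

Incoherent sources sum as intensities:
L_total = 10·log₁₀(10^(87.5/10) + 10^(86.7/10) + 10^(92.7/10)) = 10·log₁₀(2892000000) = 94.6 dB SPL.

94.6 dB SPL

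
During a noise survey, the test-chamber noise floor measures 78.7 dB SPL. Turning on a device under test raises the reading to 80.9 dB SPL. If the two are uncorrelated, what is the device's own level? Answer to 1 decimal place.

76.9 dB SPL

Background correction is a power subtraction:
L_src = 10·log₁₀(10^(80.9/10) − 10^(78.7/10)) = 10·log₁₀(48900000) = 76.9 dB SPL.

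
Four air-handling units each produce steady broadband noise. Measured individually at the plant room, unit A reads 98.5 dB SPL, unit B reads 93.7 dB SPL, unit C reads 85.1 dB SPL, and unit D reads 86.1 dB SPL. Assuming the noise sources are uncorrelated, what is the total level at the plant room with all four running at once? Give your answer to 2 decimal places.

100.07 dB SPL

Uncorrelated sources add in intensity (power), not in dB.
L_total = 10·log₁₀(10^(98.5/10) + 10^(93.7/10) + 10^(85.1/10) + 10^(86.1/10)) = 10·log₁₀(10155000000) = 100.07 dB SPL.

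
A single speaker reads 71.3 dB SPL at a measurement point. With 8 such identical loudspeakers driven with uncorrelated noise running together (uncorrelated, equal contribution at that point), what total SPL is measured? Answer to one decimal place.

8 equal incoherent sources raise the level by 10·log₁₀(8) = 9.03 dB.
L_total = 71.3 + 9.03 = 80.3 dB SPL.

80.3 dB SPL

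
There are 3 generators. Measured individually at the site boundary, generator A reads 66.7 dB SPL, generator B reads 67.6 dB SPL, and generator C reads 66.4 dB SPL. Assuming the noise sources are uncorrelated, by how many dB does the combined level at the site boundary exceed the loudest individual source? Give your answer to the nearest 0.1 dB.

Uncorrelated sources add in intensity (power), not in dB.
L_total = 10·log₁₀(10^(66.7/10) + 10^(67.6/10) + 10^(66.4/10)) = 71.70 dB SPL.
Excess over the loudest (67.6 dB): 71.70 − 67.6 = 4.1 dB.

4.1 dB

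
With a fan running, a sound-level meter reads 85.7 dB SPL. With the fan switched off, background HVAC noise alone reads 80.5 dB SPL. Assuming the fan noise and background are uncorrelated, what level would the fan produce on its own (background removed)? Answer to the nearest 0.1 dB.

84.1 dB SPL

Remove the background by subtracting linear intensities:
L_src = 10·log₁₀(10^(85.7/10) − 10^(80.5/10)) = 10·log₁₀(259300000) = 84.1 dB SPL.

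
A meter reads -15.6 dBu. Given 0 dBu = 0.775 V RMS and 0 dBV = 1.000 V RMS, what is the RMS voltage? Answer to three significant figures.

0.129 V

V = 0.775 V × 10^(-15.6/20).
= 0.775 × 0.1660 = 0.129 V.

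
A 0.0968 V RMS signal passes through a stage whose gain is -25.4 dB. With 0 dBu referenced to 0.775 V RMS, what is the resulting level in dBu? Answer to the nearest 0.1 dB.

-43.5 dBu

Input level: 20·log₁₀(0.0968/0.775) = -18.07 dBu.
Output: -18.07 − 25.4 = -43.5 dBu.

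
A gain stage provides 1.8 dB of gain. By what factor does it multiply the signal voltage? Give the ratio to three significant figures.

1.23

Voltage ratio = 10^(dB/20).
10^(1.8/20) = 10^(0.09000) = 1.23.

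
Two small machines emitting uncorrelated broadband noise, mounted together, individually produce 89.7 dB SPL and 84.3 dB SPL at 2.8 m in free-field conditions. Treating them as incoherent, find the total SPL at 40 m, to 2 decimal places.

67.70 dB SPL

Combined at 2.8 m: 10·log₁₀(10^(89.7/10)+10^(84.3/10)) = 90.801 dB SPL.
Then apply −20·log₁₀(40/2.8) = -23.098 dB → 67.70 dB SPL.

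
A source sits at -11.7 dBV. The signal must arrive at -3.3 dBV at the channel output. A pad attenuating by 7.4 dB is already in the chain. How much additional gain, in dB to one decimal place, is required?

The required make-up gain is the shortfall in the dB sum.
G = -3.3 − (-11.7) + 7.4 = 15.8 dB.

15.8 dB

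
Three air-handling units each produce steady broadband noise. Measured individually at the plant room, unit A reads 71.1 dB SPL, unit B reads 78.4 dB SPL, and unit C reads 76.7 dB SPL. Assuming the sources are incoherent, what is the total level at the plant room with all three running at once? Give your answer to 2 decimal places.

81.10 dB SPL

Uncorrelated sources add in intensity (power), not in dB.
L_total = 10·log₁₀(10^(71.1/10) + 10^(78.4/10) + 10^(76.7/10)) = 10·log₁₀(128800000) = 81.10 dB SPL.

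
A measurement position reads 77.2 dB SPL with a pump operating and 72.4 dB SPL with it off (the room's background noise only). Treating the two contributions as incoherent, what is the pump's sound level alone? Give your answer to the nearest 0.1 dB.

75.5 dB SPL

Background correction is a power subtraction:
L_src = 10·log₁₀(10^(77.2/10) − 10^(72.4/10)) = 10·log₁₀(35100000) = 75.5 dB SPL.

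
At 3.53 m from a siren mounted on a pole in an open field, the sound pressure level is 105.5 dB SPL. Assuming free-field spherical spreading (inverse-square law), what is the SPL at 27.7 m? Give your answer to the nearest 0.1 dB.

Free-field point source: level drops by 20·log₁₀ of the distance ratio.
ΔL = −20·log₁₀(27.7/3.53) = -17.89 dB, so L₂ = 105.5 + (-17.89) = 87.6 dB SPL.

87.6 dB SPL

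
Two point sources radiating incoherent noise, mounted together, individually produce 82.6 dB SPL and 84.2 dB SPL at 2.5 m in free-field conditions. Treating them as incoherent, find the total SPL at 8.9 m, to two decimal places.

75.45 dB SPL

Combined at 2.5 m: 10·log₁₀(10^(82.6/10)+10^(84.2/10)) = 86.484 dB SPL.
Then apply −20·log₁₀(8.9/2.5) = -11.029 dB → 75.45 dB SPL.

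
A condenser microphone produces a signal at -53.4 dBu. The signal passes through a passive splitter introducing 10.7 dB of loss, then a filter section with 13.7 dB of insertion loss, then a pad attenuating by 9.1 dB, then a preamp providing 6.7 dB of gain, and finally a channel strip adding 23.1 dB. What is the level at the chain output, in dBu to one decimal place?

-57.1 dBu

Gain stages sum in dB:
-53.4 − 10.7 − 13.7 − 9.1 + 6.7 + 23.1 = -57.1 dBu.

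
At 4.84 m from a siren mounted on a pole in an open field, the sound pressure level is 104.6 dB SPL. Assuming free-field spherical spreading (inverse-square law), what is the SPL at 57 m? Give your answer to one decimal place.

83.2 dB SPL

For a point source in a free field, ΔL = −20·log₁₀(d₂/d₁).
ΔL = −20·log₁₀(57/4.84) = -21.42 dB, so L₂ = 104.6 + (-21.42) = 83.2 dB SPL.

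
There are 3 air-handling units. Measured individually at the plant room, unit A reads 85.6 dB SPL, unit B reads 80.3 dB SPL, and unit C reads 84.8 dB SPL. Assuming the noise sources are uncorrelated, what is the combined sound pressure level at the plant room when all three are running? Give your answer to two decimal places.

88.88 dB SPL

Incoherent sources sum as intensities:
L_total = 10·log₁₀(10^(85.6/10) + 10^(80.3/10) + 10^(84.8/10)) = 10·log₁₀(772200000) = 88.88 dB SPL.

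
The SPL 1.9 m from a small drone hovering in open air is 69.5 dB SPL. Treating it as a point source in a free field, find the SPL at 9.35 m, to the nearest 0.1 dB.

For a point source in a free field, ΔL = −20·log₁₀(d₂/d₁).
ΔL = −20·log₁₀(9.35/1.9) = -13.84 dB, so L₂ = 69.5 + (-13.84) = 55.7 dB SPL.

55.7 dB SPL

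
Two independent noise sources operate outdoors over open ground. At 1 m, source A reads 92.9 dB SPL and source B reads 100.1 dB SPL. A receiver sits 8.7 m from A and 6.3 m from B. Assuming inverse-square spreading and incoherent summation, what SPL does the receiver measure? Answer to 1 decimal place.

At the listener: L_A = 92.9 − 20·log₁₀(8.7) = 74.11 dB; L_B = 100.1 − 20·log₁₀(6.3) = 84.11 dB.
Combined: 10·log₁₀(10^(74.11/10)+10^(84.11/10)) = 84.5 dB SPL.

84.5 dB SPL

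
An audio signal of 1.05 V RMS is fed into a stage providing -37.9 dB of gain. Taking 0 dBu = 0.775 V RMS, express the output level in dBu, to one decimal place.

-35.3 dBu

Input level: 20·log₁₀(1.05/0.775) = 2.64 dBu.
Output: 2.64 − 37.9 = -35.3 dBu.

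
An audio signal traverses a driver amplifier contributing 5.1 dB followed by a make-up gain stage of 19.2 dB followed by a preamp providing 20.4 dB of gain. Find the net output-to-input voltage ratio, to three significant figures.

172

Net gain = 5.1 + 19.2 + 20.4 = 44.7 dB.
Voltage ratio = 10^(44.7/20) = 172.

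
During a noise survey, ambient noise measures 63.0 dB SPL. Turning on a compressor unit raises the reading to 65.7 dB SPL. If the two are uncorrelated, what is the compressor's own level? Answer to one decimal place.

Subtract intensities: L_src = 10·log₁₀(10^(L_total/10) − 10^(L_bg/10)).
L_src = 10·log₁₀(10^(65.7/10) − 10^(63.0/10)) = 10·log₁₀(1720000) = 62.4 dB SPL.

62.4 dB SPL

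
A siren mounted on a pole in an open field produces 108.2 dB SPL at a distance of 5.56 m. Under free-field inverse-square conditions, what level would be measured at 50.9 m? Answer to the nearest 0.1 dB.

89.0 dB SPL

For a point source in a free field, ΔL = −20·log₁₀(d₂/d₁).
ΔL = −20·log₁₀(50.9/5.56) = -19.23 dB, so L₂ = 108.2 + (-19.23) = 89.0 dB SPL.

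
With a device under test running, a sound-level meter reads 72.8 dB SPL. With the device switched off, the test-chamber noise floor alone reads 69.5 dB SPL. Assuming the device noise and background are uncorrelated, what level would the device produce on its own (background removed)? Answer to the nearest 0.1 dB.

Background correction is a power subtraction:
L_src = 10·log₁₀(10^(72.8/10) − 10^(69.5/10)) = 10·log₁₀(10140000) = 70.1 dB SPL.

70.1 dB SPL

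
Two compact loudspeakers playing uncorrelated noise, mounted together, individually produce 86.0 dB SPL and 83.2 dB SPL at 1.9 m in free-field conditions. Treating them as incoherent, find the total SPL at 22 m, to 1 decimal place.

66.6 dB SPL

Combined at 1.9 m: 10·log₁₀(10^(86.0/10)+10^(83.2/10)) = 87.83 dB SPL.
Then apply −20·log₁₀(22/1.9) = -21.27 dB → 66.6 dB SPL.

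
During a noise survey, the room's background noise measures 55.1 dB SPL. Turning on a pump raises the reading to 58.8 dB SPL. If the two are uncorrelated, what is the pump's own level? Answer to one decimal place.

56.4 dB SPL

Remove the background by subtracting linear intensities:
L_src = 10·log₁₀(10^(58.8/10) − 10^(55.1/10)) = 10·log₁₀(435000) = 56.4 dB SPL.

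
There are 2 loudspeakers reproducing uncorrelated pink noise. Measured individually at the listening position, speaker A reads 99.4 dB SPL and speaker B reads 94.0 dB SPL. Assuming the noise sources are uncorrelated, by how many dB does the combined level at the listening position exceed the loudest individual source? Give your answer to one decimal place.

1.1 dB

Add the sources as powers (linear), then convert back to dB:
L_total = 10·log₁₀(10^(99.4/10) + 10^(94.0/10)) = 100.50 dB SPL.
Excess over the loudest (99.4 dB): 100.50 − 99.4 = 1.1 dB.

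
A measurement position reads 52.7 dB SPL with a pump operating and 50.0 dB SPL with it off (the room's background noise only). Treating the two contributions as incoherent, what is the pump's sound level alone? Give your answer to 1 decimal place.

49.4 dB SPL

Remove the background by subtracting linear intensities:
L_src = 10·log₁₀(10^(52.7/10) − 10^(50.0/10)) = 10·log₁₀(86210) = 49.4 dB SPL.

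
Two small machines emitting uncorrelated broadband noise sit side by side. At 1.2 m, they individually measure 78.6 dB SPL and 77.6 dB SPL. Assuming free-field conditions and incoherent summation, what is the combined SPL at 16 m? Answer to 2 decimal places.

Combined at 1.2 m: 10·log₁₀(10^(78.6/10)+10^(77.6/10)) = 81.139 dB SPL.
Then apply −20·log₁₀(16/1.2) = -22.499 dB → 58.64 dB SPL.

58.64 dB SPL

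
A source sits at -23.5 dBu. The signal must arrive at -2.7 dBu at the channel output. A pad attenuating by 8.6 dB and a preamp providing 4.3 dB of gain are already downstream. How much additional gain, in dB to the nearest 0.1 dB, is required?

25.1 dB

The required make-up gain is the shortfall in the dB sum.
G = -2.7 − (-23.5) + 8.6 − 4.3 = 25.1 dB.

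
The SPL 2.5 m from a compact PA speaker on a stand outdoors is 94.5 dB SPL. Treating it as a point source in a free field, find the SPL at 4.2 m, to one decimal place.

For a point source in a free field, ΔL = −20·log₁₀(d₂/d₁).
ΔL = −20·log₁₀(4.2/2.5) = -4.51 dB, so L₂ = 94.5 + (-4.51) = 90.0 dB SPL.

90.0 dB SPL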